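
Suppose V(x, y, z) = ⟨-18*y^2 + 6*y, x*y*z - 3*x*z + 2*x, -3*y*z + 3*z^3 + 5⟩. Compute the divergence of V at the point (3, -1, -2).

∂V₁/∂x = 0
∂V₂/∂y = x*z
∂V₃/∂z = -3*y + 9*z^2
∇·V = x*z - 3*y + 9*z^2
At (3, -1, -2): 33.

33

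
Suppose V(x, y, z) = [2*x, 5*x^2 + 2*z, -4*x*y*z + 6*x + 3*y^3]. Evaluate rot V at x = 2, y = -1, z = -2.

(∇×V)₁ = ∂V₃/∂y − ∂V₂/∂z = -4*x*z + 9*y^2 - 2
(∇×V)₂ = ∂V₁/∂z − ∂V₃/∂x = 4*y*z - 6
(∇×V)₃ = ∂V₂/∂x − ∂V₁/∂y = 10*x
∇×V = (-4*x*z + 9*y^2 - 2, 4*y*z - 6, 10*x)
At (2, -1, -2): (23, 2, 20).

(23, 2, 20)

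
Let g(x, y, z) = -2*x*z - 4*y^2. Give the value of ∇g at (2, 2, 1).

∂g/∂x = -2*z
∂g/∂y = -8*y
∂g/∂z = -2*x
∇g = (-2*z, -8*y, -2*x)
At (2, 2, 1): (-2, -16, -4).

(-2, -16, -4)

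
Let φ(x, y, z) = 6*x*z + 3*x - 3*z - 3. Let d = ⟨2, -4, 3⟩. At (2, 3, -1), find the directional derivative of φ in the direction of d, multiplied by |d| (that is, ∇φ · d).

∂φ/∂x = 6*z + 3
∂φ/∂y = 0
∂φ/∂z = 6*x - 3
∇φ at (2, 3, -1) = (-3, 0, 9)
∇φ · d = (-3)(2) + (0)(-4) + (9)(3) = 21

21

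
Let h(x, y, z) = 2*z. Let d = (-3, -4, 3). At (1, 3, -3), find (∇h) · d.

6

∂h/∂x = 0
∂h/∂y = 0
∂h/∂z = 2
∇h at (1, 3, -3) = (0, 0, 2)
∇h · d = (0)(-3) + (0)(-4) + (2)(3) = 6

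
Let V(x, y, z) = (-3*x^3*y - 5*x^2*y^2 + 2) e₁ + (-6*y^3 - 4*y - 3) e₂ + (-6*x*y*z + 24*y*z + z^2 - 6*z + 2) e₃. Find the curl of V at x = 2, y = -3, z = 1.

(∇×V)₁ = ∂V₃/∂y − ∂V₂/∂z = -6*x*z + 24*z
(∇×V)₂ = ∂V₁/∂z − ∂V₃/∂x = 6*y*z
(∇×V)₃ = ∂V₂/∂x − ∂V₁/∂y = 3*x^3 + 10*x^2*y
∇×V = (-6*x*z + 24*z, 6*y*z, 3*x^3 + 10*x^2*y)
At (2, -3, 1): (12, -18, -96).

(12, -18, -96)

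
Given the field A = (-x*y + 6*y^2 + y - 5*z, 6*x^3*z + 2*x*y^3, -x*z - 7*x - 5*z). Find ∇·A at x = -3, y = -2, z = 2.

-72

∂A₁/∂x = -y
∂A₂/∂y = 6*x*y^2
∂A₃/∂z = -x - 5
∇·A = 6*x*y^2 - x - y - 5
At (-3, -2, 2): -72.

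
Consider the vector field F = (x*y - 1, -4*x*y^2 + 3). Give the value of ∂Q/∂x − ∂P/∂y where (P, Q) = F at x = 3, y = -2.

∂F₂/∂x = -4*y^2
∂F₁/∂y = x
Scalar curl = -x - 4*y^2
At (3, -2): -19.

-19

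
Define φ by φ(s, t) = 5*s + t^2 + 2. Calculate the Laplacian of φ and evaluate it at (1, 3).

2

∂²φ/∂s² = 0
∂²φ/∂t² = 2
∇²φ = 2
At (1, 3): 2.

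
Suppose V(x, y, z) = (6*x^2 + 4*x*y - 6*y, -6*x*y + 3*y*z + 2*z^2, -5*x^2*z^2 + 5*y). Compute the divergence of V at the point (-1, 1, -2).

12

∂V₁/∂x = 12*x + 4*y
∂V₂/∂y = -6*x + 3*z
∂V₃/∂z = -10*x^2*z
∇·V = -10*x^2*z + 6*x + 4*y + 3*z
At (-1, 1, -2): 12.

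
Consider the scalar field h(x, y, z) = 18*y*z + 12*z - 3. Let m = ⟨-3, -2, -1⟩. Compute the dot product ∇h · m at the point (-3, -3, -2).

114

∂h/∂x = 0
∂h/∂y = 18*z
∂h/∂z = 18*y + 12
∇h at (-3, -3, -2) = (0, -36, -42)
∇h · m = (0)(-3) + (-36)(-2) + (-42)(-1) = 114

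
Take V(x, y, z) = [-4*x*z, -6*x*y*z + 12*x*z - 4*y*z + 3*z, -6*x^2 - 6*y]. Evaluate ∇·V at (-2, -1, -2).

∂V₁/∂x = -4*z
∂V₂/∂y = -6*x*z - 4*z
∂V₃/∂z = 0
∇·V = -6*x*z - 8*z
At (-2, -1, -2): -8.

-8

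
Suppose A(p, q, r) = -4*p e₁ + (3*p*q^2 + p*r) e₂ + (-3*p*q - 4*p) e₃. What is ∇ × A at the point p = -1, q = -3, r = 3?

(4, -5, 30)

(∇×A)₁ = ∂A₃/∂q − ∂A₂/∂r = -4*p
(∇×A)₂ = ∂A₁/∂r − ∂A₃/∂p = 3*q + 4
(∇×A)₃ = ∂A₂/∂p − ∂A₁/∂q = 3*q^2 + r
∇×A = (-4*p, 3*q + 4, 3*q^2 + r)
At (-1, -3, 3): (4, -5, 30).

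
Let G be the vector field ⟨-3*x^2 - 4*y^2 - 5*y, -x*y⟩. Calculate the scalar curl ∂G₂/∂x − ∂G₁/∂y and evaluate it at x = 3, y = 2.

19

∂G₂/∂x = -y
∂G₁/∂y = -8*y - 5
Scalar curl = 7*y + 5
At (3, 2): 19.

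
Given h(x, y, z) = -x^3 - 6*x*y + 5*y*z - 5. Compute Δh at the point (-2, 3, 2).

12

∂²h/∂x² = -6*x
∂²h/∂y² = 0
∂²h/∂z² = 0
∇²h = -6*x
At (-2, 3, 2): 12.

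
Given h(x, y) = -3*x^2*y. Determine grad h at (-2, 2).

∂h/∂x = -6*x*y
∂h/∂y = -3*x^2
∇h = (-6*x*y, -3*x^2)
At (-2, 2): (24, -12).

(24, -12)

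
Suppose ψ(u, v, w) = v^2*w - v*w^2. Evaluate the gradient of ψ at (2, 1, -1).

∂ψ/∂u = 0
∂ψ/∂v = 2*v*w - w^2
∂ψ/∂w = v^2 - 2*v*w
∇ψ = (0, 2*v*w - w^2, v^2 - 2*v*w)
At (2, 1, -1): (0, -3, 3).

(0, -3, 3)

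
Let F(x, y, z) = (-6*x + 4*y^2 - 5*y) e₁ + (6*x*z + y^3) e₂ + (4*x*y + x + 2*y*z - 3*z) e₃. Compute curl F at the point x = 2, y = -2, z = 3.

(∇×F)₁ = ∂F₃/∂y − ∂F₂/∂z = -2*x + 2*z
(∇×F)₂ = ∂F₁/∂z − ∂F₃/∂x = -4*y - 1
(∇×F)₃ = ∂F₂/∂x − ∂F₁/∂y = -8*y + 6*z + 5
∇×F = (-2*x + 2*z, -4*y - 1, -8*y + 6*z + 5)
At (2, -2, 3): (2, 7, 39).

(2, 7, 39)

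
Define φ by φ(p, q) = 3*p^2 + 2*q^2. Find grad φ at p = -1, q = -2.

∂φ/∂p = 6*p
∂φ/∂q = 4*q
∇φ = (6*p, 4*q)
At (-1, -2): (-6, -8).

(-6, -8)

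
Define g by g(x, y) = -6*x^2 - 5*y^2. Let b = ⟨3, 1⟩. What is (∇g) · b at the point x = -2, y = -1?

∂g/∂x = -12*x
∂g/∂y = -10*y
∇g at (-2, -1) = (24, 10)
∇g · b = (24)(3) + (10)(1) = 82

82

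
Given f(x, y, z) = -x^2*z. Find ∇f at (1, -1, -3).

∂f/∂x = -2*x*z
∂f/∂y = 0
∂f/∂z = -x^2
∇f = (-2*x*z, 0, -x^2)
At (1, -1, -3): (6, 0, -1).

(6, 0, -1)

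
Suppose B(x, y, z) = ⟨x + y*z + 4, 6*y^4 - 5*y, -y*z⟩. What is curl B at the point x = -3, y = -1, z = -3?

(∇×B)₁ = ∂B₃/∂y − ∂B₂/∂z = -z
(∇×B)₂ = ∂B₁/∂z − ∂B₃/∂x = y
(∇×B)₃ = ∂B₂/∂x − ∂B₁/∂y = -z
∇×B = (-z, y, -z)
At (-3, -1, -3): (3, -1, 3).

(3, -1, 3)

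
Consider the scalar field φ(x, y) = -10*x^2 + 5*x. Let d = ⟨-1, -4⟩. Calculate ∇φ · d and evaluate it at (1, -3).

15

∂φ/∂x = -20*x + 5
∂φ/∂y = 0
∇φ at (1, -3) = (-15, 0)
∇φ · d = (-15)(-1) + (0)(-4) = 15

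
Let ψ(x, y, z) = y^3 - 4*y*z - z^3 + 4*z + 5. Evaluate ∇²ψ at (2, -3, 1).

-24

∂²ψ/∂x² = 0
∂²ψ/∂y² = 6*y
∂²ψ/∂z² = -6*z
∇²ψ = 6*y - 6*z
At (2, -3, 1): -24.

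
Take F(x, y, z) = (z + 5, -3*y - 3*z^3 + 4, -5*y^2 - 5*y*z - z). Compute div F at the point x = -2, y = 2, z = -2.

-14

∂F₁/∂x = 0
∂F₂/∂y = -3
∂F₃/∂z = -5*y - 1
∇·F = -5*y - 4
At (-2, 2, -2): -14.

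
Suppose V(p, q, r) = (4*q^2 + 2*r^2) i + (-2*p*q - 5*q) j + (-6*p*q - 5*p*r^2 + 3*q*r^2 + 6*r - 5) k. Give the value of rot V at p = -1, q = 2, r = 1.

(9, 21, -20)

(∇×V)₁ = ∂V₃/∂q − ∂V₂/∂r = -6*p + 3*r^2
(∇×V)₂ = ∂V₁/∂r − ∂V₃/∂p = 6*q + 5*r^2 + 4*r
(∇×V)₃ = ∂V₂/∂p − ∂V₁/∂q = -10*q
∇×V = (-6*p + 3*r^2, 6*q + 5*r^2 + 4*r, -10*q)
At (-1, 2, 1): (9, 21, -20).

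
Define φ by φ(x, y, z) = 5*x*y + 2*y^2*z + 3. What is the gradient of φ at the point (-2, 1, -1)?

(5, -14, 2)

∂φ/∂x = 5*y
∂φ/∂y = 5*x + 4*y*z
∂φ/∂z = 2*y^2
∇φ = (5*y, 5*x + 4*y*z, 2*y^2)
At (-2, 1, -1): (5, -14, 2).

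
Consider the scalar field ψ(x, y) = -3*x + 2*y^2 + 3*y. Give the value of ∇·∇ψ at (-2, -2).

4

∂²ψ/∂x² = 0
∂²ψ/∂y² = 4
∇²ψ = 4
At (-2, -2): 4.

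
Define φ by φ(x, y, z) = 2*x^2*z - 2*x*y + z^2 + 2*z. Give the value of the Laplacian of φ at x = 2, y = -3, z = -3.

∂²φ/∂x² = 4*z
∂²φ/∂y² = 0
∂²φ/∂z² = 2
∇²φ = 4*z + 2
At (2, -3, -3): -10.

-10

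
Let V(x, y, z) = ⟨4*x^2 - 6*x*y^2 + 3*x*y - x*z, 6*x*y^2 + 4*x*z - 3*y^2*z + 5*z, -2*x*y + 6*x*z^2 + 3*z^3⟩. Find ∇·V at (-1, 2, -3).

106

∂V₁/∂x = 8*x - 6*y^2 + 3*y - z
∂V₂/∂y = 12*x*y - 6*y*z
∂V₃/∂z = 12*x*z + 9*z^2
∇·V = 12*x*y + 12*x*z + 8*x - 6*y^2 - 6*y*z + 3*y + 9*z^2 - z
At (-1, 2, -3): 106.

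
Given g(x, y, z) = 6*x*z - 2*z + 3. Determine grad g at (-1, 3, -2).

(-12, 0, -8)

∂g/∂x = 6*z
∂g/∂y = 0
∂g/∂z = 6*x - 2
∇g = (6*z, 0, 6*x - 2)
At (-1, 3, -2): (-12, 0, -8).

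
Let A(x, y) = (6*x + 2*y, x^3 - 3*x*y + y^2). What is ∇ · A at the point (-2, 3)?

18

∂A₁/∂x = 6
∂A₂/∂y = -3*x + 2*y
∇·A = -3*x + 2*y + 6
At (-2, 3): 18.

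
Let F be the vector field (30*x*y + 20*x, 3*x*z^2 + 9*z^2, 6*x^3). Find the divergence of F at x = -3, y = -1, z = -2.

-10

∂F₁/∂x = 30*y + 20
∂F₂/∂y = 0
∂F₃/∂z = 0
∇·F = 30*y + 20
At (-3, -1, -2): -10.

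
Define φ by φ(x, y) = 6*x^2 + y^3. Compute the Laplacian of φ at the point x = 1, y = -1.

∂²φ/∂x² = 12
∂²φ/∂y² = 6*y
∇²φ = 6*y + 12
At (1, -1): 6.

6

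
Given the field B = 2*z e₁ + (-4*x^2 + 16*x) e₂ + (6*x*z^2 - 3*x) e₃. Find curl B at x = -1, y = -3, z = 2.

(0, -19, 24)

(∇×B)₁ = ∂B₃/∂y − ∂B₂/∂z = 0
(∇×B)₂ = ∂B₁/∂z − ∂B₃/∂x = -6*z^2 + 5
(∇×B)₃ = ∂B₂/∂x − ∂B₁/∂y = -8*x + 16
∇×B = (0, -6*z^2 + 5, -8*x + 16)
At (-1, -3, 2): (0, -19, 24).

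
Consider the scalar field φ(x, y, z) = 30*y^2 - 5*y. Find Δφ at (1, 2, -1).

60

∂²φ/∂x² = 0
∂²φ/∂y² = 60
∂²φ/∂z² = 0
∇²φ = 60
At (1, 2, -1): 60.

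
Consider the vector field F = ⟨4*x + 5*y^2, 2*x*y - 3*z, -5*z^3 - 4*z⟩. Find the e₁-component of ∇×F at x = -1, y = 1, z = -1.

3

(∇×F)_1 = ∂F₃/∂y − ∂F₂/∂z
= 0 − (-3)
= 3
At (-1, 1, -1): 3.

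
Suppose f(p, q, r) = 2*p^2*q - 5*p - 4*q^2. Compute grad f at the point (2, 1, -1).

∂f/∂p = 4*p*q - 5
∂f/∂q = 2*p^2 - 8*q
∂f/∂r = 0
∇f = (4*p*q - 5, 2*p^2 - 8*q, 0)
At (2, 1, -1): (3, 0, 0).

(3, 0, 0)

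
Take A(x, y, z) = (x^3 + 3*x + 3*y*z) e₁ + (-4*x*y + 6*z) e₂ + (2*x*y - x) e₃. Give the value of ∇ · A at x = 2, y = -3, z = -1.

7

∂A₁/∂x = 3*x^2 + 3
∂A₂/∂y = -4*x
∂A₃/∂z = 0
∇·A = 3*x^2 - 4*x + 3
At (2, -3, -1): 7.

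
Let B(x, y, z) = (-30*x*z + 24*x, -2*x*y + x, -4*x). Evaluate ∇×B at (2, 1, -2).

(0, -56, -1)

(∇×B)₁ = ∂B₃/∂y − ∂B₂/∂z = 0
(∇×B)₂ = ∂B₁/∂z − ∂B₃/∂x = -30*x + 4
(∇×B)₃ = ∂B₂/∂x − ∂B₁/∂y = -2*y + 1
∇×B = (0, -30*x + 4, -2*y + 1)
At (2, 1, -2): (0, -56, -1).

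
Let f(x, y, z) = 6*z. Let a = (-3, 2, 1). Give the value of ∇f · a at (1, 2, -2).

6

∂f/∂x = 0
∂f/∂y = 0
∂f/∂z = 6
∇f at (1, 2, -2) = (0, 0, 6)
∇f · a = (0)(-3) + (0)(2) + (6)(1) = 6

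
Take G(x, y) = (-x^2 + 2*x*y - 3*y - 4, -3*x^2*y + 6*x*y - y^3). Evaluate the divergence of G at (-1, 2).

∂G₁/∂x = -2*x + 2*y
∂G₂/∂y = -3*x^2 + 6*x - 3*y^2
∇·G = -3*x^2 + 4*x - 3*y^2 + 2*y
At (-1, 2): -15.

-15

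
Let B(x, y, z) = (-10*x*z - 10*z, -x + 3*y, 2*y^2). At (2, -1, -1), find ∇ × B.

(-4, -30, -1)

(∇×B)₁ = ∂B₃/∂y − ∂B₂/∂z = 4*y
(∇×B)₂ = ∂B₁/∂z − ∂B₃/∂x = -10*x - 10
(∇×B)₃ = ∂B₂/∂x − ∂B₁/∂y = -1
∇×B = (4*y, -10*x - 10, -1)
At (2, -1, -1): (-4, -30, -1).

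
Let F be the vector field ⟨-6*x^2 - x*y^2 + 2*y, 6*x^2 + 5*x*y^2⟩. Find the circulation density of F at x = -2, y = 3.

7

∂F₂/∂x = 12*x + 5*y^2
∂F₁/∂y = -2*x*y + 2
Scalar curl = 2*x*y + 12*x + 5*y^2 - 2
At (-2, 3): 7.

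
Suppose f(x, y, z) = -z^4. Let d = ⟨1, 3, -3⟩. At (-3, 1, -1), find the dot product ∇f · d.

∂f/∂x = 0
∂f/∂y = 0
∂f/∂z = -4*z^3
∇f at (-3, 1, -1) = (0, 0, 4)
∇f · d = (0)(1) + (0)(3) + (4)(-3) = -12

-12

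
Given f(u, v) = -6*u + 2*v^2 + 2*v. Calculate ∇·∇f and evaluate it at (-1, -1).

∂²f/∂u² = 0
∂²f/∂v² = 4
∇²f = 4
At (-1, -1): 4.

4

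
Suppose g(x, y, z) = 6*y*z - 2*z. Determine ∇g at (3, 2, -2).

∂g/∂x = 0
∂g/∂y = 6*z
∂g/∂z = 6*y - 2
∇g = (0, 6*z, 6*y - 2)
At (3, 2, -2): (0, -12, 10).

(0, -12, 10)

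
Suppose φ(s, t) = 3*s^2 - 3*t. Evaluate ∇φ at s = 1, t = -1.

(6, -3)

∂φ/∂s = 6*s
∂φ/∂t = -3
∇φ = (6*s, -3)
At (1, -1): (6, -3).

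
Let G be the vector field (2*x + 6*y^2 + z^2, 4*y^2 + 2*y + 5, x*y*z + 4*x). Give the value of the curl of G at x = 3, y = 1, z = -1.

(∇×G)₁ = ∂G₃/∂y − ∂G₂/∂z = x*z
(∇×G)₂ = ∂G₁/∂z − ∂G₃/∂x = -y*z + 2*z - 4
(∇×G)₃ = ∂G₂/∂x − ∂G₁/∂y = -12*y
∇×G = (x*z, -y*z + 2*z - 4, -12*y)
At (3, 1, -1): (-3, -5, -12).

(-3, -5, -12)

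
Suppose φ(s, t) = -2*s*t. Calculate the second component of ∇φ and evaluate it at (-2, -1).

4

(∇φ)_2 = ∂φ/∂t = -2*s
At (-2, -1): 4.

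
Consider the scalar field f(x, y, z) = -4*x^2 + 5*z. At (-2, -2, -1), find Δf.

∂²f/∂x² = -8
∂²f/∂y² = 0
∂²f/∂z² = 0
∇²f = -8
At (-2, -2, -1): -8.

-8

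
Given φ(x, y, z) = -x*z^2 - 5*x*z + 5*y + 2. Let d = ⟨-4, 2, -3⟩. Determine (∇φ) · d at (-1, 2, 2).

39

∂φ/∂x = -z^2 - 5*z
∂φ/∂y = 5
∂φ/∂z = -2*x*z - 5*x
∇φ at (-1, 2, 2) = (-14, 5, 9)
∇φ · d = (-14)(-4) + (5)(2) + (9)(-3) = 39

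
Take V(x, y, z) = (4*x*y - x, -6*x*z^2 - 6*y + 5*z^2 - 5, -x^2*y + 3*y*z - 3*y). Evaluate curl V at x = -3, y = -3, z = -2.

(∇×V)₁ = ∂V₃/∂y − ∂V₂/∂z = -x^2 + 12*x*z - 7*z - 3
(∇×V)₂ = ∂V₁/∂z − ∂V₃/∂x = 2*x*y
(∇×V)₃ = ∂V₂/∂x − ∂V₁/∂y = -4*x - 6*z^2
∇×V = (-x^2 + 12*x*z - 7*z - 3, 2*x*y, -4*x - 6*z^2)
At (-3, -3, -2): (74, 18, -12).

(74, 18, -12)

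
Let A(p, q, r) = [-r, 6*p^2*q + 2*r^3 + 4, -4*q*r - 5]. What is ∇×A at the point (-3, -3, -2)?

(∇×A)₁ = ∂A₃/∂q − ∂A₂/∂r = -6*r^2 - 4*r
(∇×A)₂ = ∂A₁/∂r − ∂A₃/∂p = -1
(∇×A)₃ = ∂A₂/∂p − ∂A₁/∂q = 12*p*q
∇×A = (-6*r^2 - 4*r, -1, 12*p*q)
At (-3, -3, -2): (-16, -1, 108).

(-16, -1, 108)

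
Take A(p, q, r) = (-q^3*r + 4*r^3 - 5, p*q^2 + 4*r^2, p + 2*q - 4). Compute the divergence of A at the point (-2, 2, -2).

-8

∂A₁/∂p = 0
∂A₂/∂q = 2*p*q
∂A₃/∂r = 0
∇·A = 2*p*q
At (-2, 2, -2): -8.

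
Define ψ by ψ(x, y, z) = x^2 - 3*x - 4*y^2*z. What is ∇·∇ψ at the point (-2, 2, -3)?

26

∂²ψ/∂x² = 2
∂²ψ/∂y² = -8*z
∂²ψ/∂z² = 0
∇²ψ = -8*z + 2
At (-2, 2, -3): 26.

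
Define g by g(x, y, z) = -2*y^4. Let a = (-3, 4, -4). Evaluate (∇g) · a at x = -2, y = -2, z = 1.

256

∂g/∂x = 0
∂g/∂y = -8*y^3
∂g/∂z = 0
∇g at (-2, -2, 1) = (0, 64, 0)
∇g · a = (0)(-3) + (64)(4) + (0)(-4) = 256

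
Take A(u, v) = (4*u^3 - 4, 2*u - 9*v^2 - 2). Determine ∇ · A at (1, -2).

∂A₁/∂u = 12*u^2
∂A₂/∂v = -18*v
∇·A = 12*u^2 - 18*v
At (1, -2): 48.

48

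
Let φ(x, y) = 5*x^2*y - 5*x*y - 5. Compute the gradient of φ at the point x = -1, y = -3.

∂φ/∂x = 10*x*y - 5*y
∂φ/∂y = 5*x^2 - 5*x
∇φ = (10*x*y - 5*y, 5*x^2 - 5*x)
At (-1, -3): (45, 10).

(45, 10)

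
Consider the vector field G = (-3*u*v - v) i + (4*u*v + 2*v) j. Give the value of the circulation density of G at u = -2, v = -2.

∂G₂/∂u = 4*v
∂G₁/∂v = -3*u - 1
Scalar curl = 3*u + 4*v + 1
At (-2, -2): -13.

-13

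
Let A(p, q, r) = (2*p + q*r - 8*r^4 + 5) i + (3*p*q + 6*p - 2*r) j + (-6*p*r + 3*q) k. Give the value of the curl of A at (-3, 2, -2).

(∇×A)₁ = ∂A₃/∂q − ∂A₂/∂r = 5
(∇×A)₂ = ∂A₁/∂r − ∂A₃/∂p = q - 32*r^3 + 6*r
(∇×A)₃ = ∂A₂/∂p − ∂A₁/∂q = 3*q - r + 6
∇×A = (5, q - 32*r^3 + 6*r, 3*q - r + 6)
At (-3, 2, -2): (5, 246, 14).

(5, 246, 14)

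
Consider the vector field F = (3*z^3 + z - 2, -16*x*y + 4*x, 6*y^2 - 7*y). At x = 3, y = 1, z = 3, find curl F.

(5, 82, -12)

(∇×F)₁ = ∂F₃/∂y − ∂F₂/∂z = 12*y - 7
(∇×F)₂ = ∂F₁/∂z − ∂F₃/∂x = 9*z^2 + 1
(∇×F)₃ = ∂F₂/∂x − ∂F₁/∂y = -16*y + 4
∇×F = (12*y - 7, 9*z^2 + 1, -16*y + 4)
At (3, 1, 3): (5, 82, -12).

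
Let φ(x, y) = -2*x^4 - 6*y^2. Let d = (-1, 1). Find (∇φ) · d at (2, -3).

100

∂φ/∂x = -8*x^3
∂φ/∂y = -12*y
∇φ at (2, -3) = (-64, 36)
∇φ · d = (-64)(-1) + (36)(1) = 100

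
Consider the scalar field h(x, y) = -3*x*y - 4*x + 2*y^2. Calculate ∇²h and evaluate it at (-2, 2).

∂²h/∂x² = 0
∂²h/∂y² = 4
∇²h = 4
At (-2, 2): 4.

4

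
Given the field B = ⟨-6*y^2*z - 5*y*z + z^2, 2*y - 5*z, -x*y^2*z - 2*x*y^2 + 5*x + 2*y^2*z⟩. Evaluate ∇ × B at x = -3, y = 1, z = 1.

(27, -11, 17)

(∇×B)₁ = ∂B₃/∂y − ∂B₂/∂z = -2*x*y*z - 4*x*y + 4*y*z + 5
(∇×B)₂ = ∂B₁/∂z − ∂B₃/∂x = y^2*z - 4*y^2 - 5*y + 2*z - 5
(∇×B)₃ = ∂B₂/∂x − ∂B₁/∂y = 12*y*z + 5*z
∇×B = (-2*x*y*z - 4*x*y + 4*y*z + 5, y^2*z - 4*y^2 - 5*y + 2*z - 5, 12*y*z + 5*z)
At (-3, 1, 1): (27, -11, 17).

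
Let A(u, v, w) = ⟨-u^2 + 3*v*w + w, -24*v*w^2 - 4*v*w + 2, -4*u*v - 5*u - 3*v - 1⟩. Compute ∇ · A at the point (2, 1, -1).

-24

∂A₁/∂u = -2*u
∂A₂/∂v = -24*w^2 - 4*w
∂A₃/∂w = 0
∇·A = -2*u - 24*w^2 - 4*w
At (2, 1, -1): -24.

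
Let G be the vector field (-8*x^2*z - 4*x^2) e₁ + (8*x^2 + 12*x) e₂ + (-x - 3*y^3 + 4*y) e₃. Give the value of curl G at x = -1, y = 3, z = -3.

(∇×G)₁ = ∂G₃/∂y − ∂G₂/∂z = -9*y^2 + 4
(∇×G)₂ = ∂G₁/∂z − ∂G₃/∂x = -8*x^2 + 1
(∇×G)₃ = ∂G₂/∂x − ∂G₁/∂y = 16*x + 12
∇×G = (-9*y^2 + 4, -8*x^2 + 1, 16*x + 12)
At (-1, 3, -3): (-77, -7, -4).

(-77, -7, -4)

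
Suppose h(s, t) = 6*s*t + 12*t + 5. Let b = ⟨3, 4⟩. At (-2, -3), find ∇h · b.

-54

∂h/∂s = 6*t
∂h/∂t = 6*s + 12
∇h at (-2, -3) = (-18, 0)
∇h · b = (-18)(3) + (0)(4) = -54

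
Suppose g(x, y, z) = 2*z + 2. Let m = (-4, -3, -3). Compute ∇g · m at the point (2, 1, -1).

-6

∂g/∂x = 0
∂g/∂y = 0
∂g/∂z = 2
∇g at (2, 1, -1) = (0, 0, 2)
∇g · m = (0)(-4) + (0)(-3) + (2)(-3) = -6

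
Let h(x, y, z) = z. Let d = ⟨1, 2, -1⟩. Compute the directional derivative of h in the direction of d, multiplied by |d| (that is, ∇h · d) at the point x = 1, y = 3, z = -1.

-1

∂h/∂x = 0
∂h/∂y = 0
∂h/∂z = 1
∇h at (1, 3, -1) = (0, 0, 1)
∇h · d = (0)(1) + (0)(2) + (1)(-1) = -1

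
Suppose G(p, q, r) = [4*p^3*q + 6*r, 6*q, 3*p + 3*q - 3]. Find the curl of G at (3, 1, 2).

(∇×G)₁ = ∂G₃/∂q − ∂G₂/∂r = 3
(∇×G)₂ = ∂G₁/∂r − ∂G₃/∂p = 3
(∇×G)₃ = ∂G₂/∂p − ∂G₁/∂q = -4*p^3
∇×G = (3, 3, -4*p^3)
At (3, 1, 2): (3, 3, -108).

(3, 3, -108)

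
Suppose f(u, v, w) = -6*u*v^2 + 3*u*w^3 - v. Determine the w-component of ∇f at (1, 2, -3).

(∇f)_3 = ∂f/∂w = 9*u*w^2
At (1, 2, -3): 81.

81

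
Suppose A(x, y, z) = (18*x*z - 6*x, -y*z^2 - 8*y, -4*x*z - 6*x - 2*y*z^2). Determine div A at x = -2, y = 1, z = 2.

18

∂A₁/∂x = 18*z - 6
∂A₂/∂y = -z^2 - 8
∂A₃/∂z = -4*x - 4*y*z
∇·A = -4*x - 4*y*z - z^2 + 18*z - 14
At (-2, 1, 2): 18.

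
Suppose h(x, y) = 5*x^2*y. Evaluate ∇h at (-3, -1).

(30, 45)

∂h/∂x = 10*x*y
∂h/∂y = 5*x^2
∇h = (10*x*y, 5*x^2)
At (-3, -1): (30, 45).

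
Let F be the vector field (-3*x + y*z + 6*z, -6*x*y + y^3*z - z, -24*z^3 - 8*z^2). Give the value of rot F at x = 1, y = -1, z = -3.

(2, 5, 9)

(∇×F)₁ = ∂F₃/∂y − ∂F₂/∂z = -y^3 + 1
(∇×F)₂ = ∂F₁/∂z − ∂F₃/∂x = y + 6
(∇×F)₃ = ∂F₂/∂x − ∂F₁/∂y = -6*y - z
∇×F = (-y^3 + 1, y + 6, -6*y - z)
At (1, -1, -3): (2, 5, 9).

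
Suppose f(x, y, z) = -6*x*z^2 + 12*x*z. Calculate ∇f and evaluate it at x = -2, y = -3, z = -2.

∂f/∂x = -6*z^2 + 12*z
∂f/∂y = 0
∂f/∂z = -12*x*z + 12*x
∇f = (-6*z^2 + 12*z, 0, -12*x*z + 12*x)
At (-2, -3, -2): (-48, 0, -72).

(-48, 0, -72)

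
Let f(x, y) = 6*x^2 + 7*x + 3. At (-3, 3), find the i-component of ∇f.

-29

(∇f)_1 = ∂f/∂x = 12*x + 7
At (-3, 3): -29.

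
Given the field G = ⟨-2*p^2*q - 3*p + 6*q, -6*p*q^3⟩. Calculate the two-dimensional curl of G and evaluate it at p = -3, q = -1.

∂G₂/∂p = -6*q^3
∂G₁/∂q = -2*p^2 + 6
Scalar curl = 2*p^2 - 6*q^3 - 6
At (-3, -1): 18.

18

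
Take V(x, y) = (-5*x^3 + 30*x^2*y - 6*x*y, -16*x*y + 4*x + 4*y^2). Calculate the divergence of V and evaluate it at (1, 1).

31

∂V₁/∂x = -15*x^2 + 60*x*y - 6*y
∂V₂/∂y = -16*x + 8*y
∇·V = -15*x^2 + 60*x*y - 16*x + 2*y
At (1, 1): 31.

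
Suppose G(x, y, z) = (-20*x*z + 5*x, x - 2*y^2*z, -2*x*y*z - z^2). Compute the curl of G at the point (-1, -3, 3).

(∇×G)₁ = ∂G₃/∂y − ∂G₂/∂z = -2*x*z + 2*y^2
(∇×G)₂ = ∂G₁/∂z − ∂G₃/∂x = -20*x + 2*y*z
(∇×G)₃ = ∂G₂/∂x − ∂G₁/∂y = 1
∇×G = (-2*x*z + 2*y^2, -20*x + 2*y*z, 1)
At (-1, -3, 3): (24, 2, 1).

(24, 2, 1)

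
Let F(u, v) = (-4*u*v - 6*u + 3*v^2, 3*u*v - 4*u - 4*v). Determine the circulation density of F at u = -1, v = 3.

∂F₂/∂u = 3*v - 4
∂F₁/∂v = -4*u + 6*v
Scalar curl = 4*u - 3*v - 4
At (-1, 3): -17.

-17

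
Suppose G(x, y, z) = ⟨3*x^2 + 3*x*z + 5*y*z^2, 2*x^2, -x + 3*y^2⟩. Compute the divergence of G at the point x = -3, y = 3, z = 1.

∂G₁/∂x = 6*x + 3*z
∂G₂/∂y = 0
∂G₃/∂z = 0
∇·G = 6*x + 3*z
At (-3, 3, 1): -15.

-15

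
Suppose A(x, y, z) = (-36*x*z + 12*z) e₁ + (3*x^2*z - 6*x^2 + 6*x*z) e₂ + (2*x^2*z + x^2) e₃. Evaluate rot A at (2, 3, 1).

(∇×A)₁ = ∂A₃/∂y − ∂A₂/∂z = -3*x^2 - 6*x
(∇×A)₂ = ∂A₁/∂z − ∂A₃/∂x = -4*x*z - 38*x + 12
(∇×A)₃ = ∂A₂/∂x − ∂A₁/∂y = 6*x*z - 12*x + 6*z
∇×A = (-3*x^2 - 6*x, -4*x*z - 38*x + 12, 6*x*z - 12*x + 6*z)
At (2, 3, 1): (-24, -72, -6).

(-24, -72, -6)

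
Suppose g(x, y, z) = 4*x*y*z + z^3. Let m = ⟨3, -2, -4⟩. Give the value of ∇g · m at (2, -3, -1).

∂g/∂x = 4*y*z
∂g/∂y = 4*x*z
∂g/∂z = 4*x*y + 3*z^2
∇g at (2, -3, -1) = (12, -8, -21)
∇g · m = (12)(3) + (-8)(-2) + (-21)(-4) = 136

136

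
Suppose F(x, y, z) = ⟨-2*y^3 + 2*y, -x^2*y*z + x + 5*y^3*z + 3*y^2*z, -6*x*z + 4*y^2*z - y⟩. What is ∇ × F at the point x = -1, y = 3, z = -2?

(-208, -12, 41)

(∇×F)₁ = ∂F₃/∂y − ∂F₂/∂z = x^2*y - 5*y^3 - 3*y^2 + 8*y*z - 1
(∇×F)₂ = ∂F₁/∂z − ∂F₃/∂x = 6*z
(∇×F)₃ = ∂F₂/∂x − ∂F₁/∂y = -2*x*y*z + 6*y^2 - 1
∇×F = (x^2*y - 5*y^3 - 3*y^2 + 8*y*z - 1, 6*z, -2*x*y*z + 6*y^2 - 1)
At (-1, 3, -2): (-208, -12, 41).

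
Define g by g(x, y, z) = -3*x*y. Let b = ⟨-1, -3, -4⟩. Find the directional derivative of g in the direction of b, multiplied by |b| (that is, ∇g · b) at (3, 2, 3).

33

∂g/∂x = -3*y
∂g/∂y = -3*x
∂g/∂z = 0
∇g at (3, 2, 3) = (-6, -9, 0)
∇g · b = (-6)(-1) + (-9)(-3) + (0)(-4) = 33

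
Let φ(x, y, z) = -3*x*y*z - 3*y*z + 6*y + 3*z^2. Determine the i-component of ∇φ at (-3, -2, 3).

(∇φ)_1 = ∂φ/∂x = -3*y*z
At (-3, -2, 3): 18.

18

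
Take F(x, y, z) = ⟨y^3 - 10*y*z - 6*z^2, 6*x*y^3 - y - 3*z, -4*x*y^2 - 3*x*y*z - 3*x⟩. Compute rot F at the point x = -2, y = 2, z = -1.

(∇×F)₁ = ∂F₃/∂y − ∂F₂/∂z = -8*x*y - 3*x*z + 3
(∇×F)₂ = ∂F₁/∂z − ∂F₃/∂x = 4*y^2 + 3*y*z - 10*y - 12*z + 3
(∇×F)₃ = ∂F₂/∂x − ∂F₁/∂y = 6*y^3 - 3*y^2 + 10*z
∇×F = (-8*x*y - 3*x*z + 3, 4*y^2 + 3*y*z - 10*y - 12*z + 3, 6*y^3 - 3*y^2 + 10*z)
At (-2, 2, -1): (29, 5, 26).

(29, 5, 26)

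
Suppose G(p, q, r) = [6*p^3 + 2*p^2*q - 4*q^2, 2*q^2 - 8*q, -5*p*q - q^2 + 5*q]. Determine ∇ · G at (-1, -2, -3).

∂G₁/∂p = 18*p^2 + 4*p*q
∂G₂/∂q = 4*q - 8
∂G₃/∂r = 0
∇·G = 18*p^2 + 4*p*q + 4*q - 8
At (-1, -2, -3): 10.

10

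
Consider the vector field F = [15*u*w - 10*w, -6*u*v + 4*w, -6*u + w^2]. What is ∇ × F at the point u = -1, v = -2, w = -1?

(-4, -19, 12)

(∇×F)₁ = ∂F₃/∂v − ∂F₂/∂w = -4
(∇×F)₂ = ∂F₁/∂w − ∂F₃/∂u = 15*u - 4
(∇×F)₃ = ∂F₂/∂u − ∂F₁/∂v = -6*v
∇×F = (-4, 15*u - 4, -6*v)
At (-1, -2, -1): (-4, -19, 12).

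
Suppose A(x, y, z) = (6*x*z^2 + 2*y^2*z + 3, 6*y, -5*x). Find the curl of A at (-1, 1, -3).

(∇×A)₁ = ∂A₃/∂y − ∂A₂/∂z = 0
(∇×A)₂ = ∂A₁/∂z − ∂A₃/∂x = 12*x*z + 2*y^2 + 5
(∇×A)₃ = ∂A₂/∂x − ∂A₁/∂y = -4*y*z
∇×A = (0, 12*x*z + 2*y^2 + 5, -4*y*z)
At (-1, 1, -3): (0, 43, 12).

(0, 43, 12)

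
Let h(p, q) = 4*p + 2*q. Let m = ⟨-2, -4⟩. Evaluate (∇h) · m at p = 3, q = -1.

∂h/∂p = 4
∂h/∂q = 2
∇h at (3, -1) = (4, 2)
∇h · m = (4)(-2) + (2)(-4) = -16

-16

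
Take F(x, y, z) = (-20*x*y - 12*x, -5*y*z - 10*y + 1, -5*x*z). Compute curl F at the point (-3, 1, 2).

(∇×F)₁ = ∂F₃/∂y − ∂F₂/∂z = 5*y
(∇×F)₂ = ∂F₁/∂z − ∂F₃/∂x = 5*z
(∇×F)₃ = ∂F₂/∂x − ∂F₁/∂y = 20*x
∇×F = (5*y, 5*z, 20*x)
At (-3, 1, 2): (5, 10, -60).

(5, 10, -60)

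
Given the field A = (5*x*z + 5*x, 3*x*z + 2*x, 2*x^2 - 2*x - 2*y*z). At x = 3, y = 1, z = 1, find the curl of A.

(∇×A)₁ = ∂A₃/∂y − ∂A₂/∂z = -3*x - 2*z
(∇×A)₂ = ∂A₁/∂z − ∂A₃/∂x = x + 2
(∇×A)₃ = ∂A₂/∂x − ∂A₁/∂y = 3*z + 2
∇×A = (-3*x - 2*z, x + 2, 3*z + 2)
At (3, 1, 1): (-11, 5, 5).

(-11, 5, 5)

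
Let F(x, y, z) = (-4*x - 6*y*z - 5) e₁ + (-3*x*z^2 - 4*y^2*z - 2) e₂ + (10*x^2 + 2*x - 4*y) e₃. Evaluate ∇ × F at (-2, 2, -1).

(∇×F)₁ = ∂F₃/∂y − ∂F₂/∂z = 6*x*z + 4*y^2 - 4
(∇×F)₂ = ∂F₁/∂z − ∂F₃/∂x = -20*x - 6*y - 2
(∇×F)₃ = ∂F₂/∂x − ∂F₁/∂y = -3*z^2 + 6*z
∇×F = (6*x*z + 4*y^2 - 4, -20*x - 6*y - 2, -3*z^2 + 6*z)
At (-2, 2, -1): (24, 26, -9).

(24, 26, -9)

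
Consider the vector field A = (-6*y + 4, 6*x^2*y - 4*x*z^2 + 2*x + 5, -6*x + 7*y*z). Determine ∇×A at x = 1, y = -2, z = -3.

(∇×A)₁ = ∂A₃/∂y − ∂A₂/∂z = 8*x*z + 7*z
(∇×A)₂ = ∂A₁/∂z − ∂A₃/∂x = 6
(∇×A)₃ = ∂A₂/∂x − ∂A₁/∂y = 12*x*y - 4*z^2 + 8
∇×A = (8*x*z + 7*z, 6, 12*x*y - 4*z^2 + 8)
At (1, -2, -3): (-45, 6, -52).

(-45, 6, -52)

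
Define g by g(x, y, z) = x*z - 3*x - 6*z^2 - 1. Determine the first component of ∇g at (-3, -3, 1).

-2

(∇g)_1 = ∂g/∂x = z - 3
At (-3, -3, 1): -2.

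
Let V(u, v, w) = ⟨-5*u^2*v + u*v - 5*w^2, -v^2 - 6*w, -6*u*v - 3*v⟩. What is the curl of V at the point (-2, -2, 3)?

(∇×V)₁ = ∂V₃/∂v − ∂V₂/∂w = -6*u + 3
(∇×V)₂ = ∂V₁/∂w − ∂V₃/∂u = 6*v - 10*w
(∇×V)₃ = ∂V₂/∂u − ∂V₁/∂v = 5*u^2 - u
∇×V = (-6*u + 3, 6*v - 10*w, 5*u^2 - u)
At (-2, -2, 3): (15, -42, 22).

(15, -42, 22)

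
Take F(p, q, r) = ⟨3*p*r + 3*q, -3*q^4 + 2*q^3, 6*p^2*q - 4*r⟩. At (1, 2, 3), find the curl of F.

(∇×F)₁ = ∂F₃/∂q − ∂F₂/∂r = 6*p^2
(∇×F)₂ = ∂F₁/∂r − ∂F₃/∂p = -12*p*q + 3*p
(∇×F)₃ = ∂F₂/∂p − ∂F₁/∂q = -3
∇×F = (6*p^2, -12*p*q + 3*p, -3)
At (1, 2, 3): (6, -21, -3).

(6, -21, -3)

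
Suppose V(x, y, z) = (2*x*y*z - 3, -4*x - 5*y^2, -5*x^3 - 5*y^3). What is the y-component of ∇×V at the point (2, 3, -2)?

72

(∇×V)_2 = ∂V₁/∂z − ∂V₃/∂x
= 2*x*y − (-15*x^2)
= 15*x^2 + 2*x*y
At (2, 3, -2): 72.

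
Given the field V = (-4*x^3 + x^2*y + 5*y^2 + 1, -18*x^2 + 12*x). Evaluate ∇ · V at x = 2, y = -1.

∂V₁/∂x = -12*x^2 + 2*x*y
∂V₂/∂y = 0
∇·V = -12*x^2 + 2*x*y
At (2, -1): -52.

-52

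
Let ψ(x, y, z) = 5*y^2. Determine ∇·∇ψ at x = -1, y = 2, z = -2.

∂²ψ/∂x² = 0
∂²ψ/∂y² = 10
∂²ψ/∂z² = 0
∇²ψ = 10
At (-1, 2, -2): 10.

10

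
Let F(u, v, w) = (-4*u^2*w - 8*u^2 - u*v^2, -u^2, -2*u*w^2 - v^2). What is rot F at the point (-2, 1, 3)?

(-2, 2, 0)

(∇×F)₁ = ∂F₃/∂v − ∂F₂/∂w = -2*v
(∇×F)₂ = ∂F₁/∂w − ∂F₃/∂u = -4*u^2 + 2*w^2
(∇×F)₃ = ∂F₂/∂u − ∂F₁/∂v = 2*u*v - 2*u
∇×F = (-2*v, -4*u^2 + 2*w^2, 2*u*v - 2*u)
At (-2, 1, 3): (-2, 2, 0).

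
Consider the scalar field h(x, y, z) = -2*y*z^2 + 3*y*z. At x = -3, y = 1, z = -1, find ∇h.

(0, -5, 7)

∂h/∂x = 0
∂h/∂y = -2*z^2 + 3*z
∂h/∂z = -4*y*z + 3*y
∇h = (0, -2*z^2 + 3*z, -4*y*z + 3*y)
At (-3, 1, -1): (0, -5, 7).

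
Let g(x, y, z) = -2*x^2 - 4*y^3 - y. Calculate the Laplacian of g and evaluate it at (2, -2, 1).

∂²g/∂x² = -4
∂²g/∂y² = -24*y
∂²g/∂z² = 0
∇²g = -24*y - 4
At (2, -2, 1): 44.

44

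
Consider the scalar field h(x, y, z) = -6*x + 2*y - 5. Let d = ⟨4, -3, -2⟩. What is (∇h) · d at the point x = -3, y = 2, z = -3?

-30

∂h/∂x = -6
∂h/∂y = 2
∂h/∂z = 0
∇h at (-3, 2, -3) = (-6, 2, 0)
∇h · d = (-6)(4) + (2)(-3) + (0)(-2) = -30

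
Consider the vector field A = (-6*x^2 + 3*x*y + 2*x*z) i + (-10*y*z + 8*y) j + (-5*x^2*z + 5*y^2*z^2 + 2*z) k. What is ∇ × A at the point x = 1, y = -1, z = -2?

(∇×A)₁ = ∂A₃/∂y − ∂A₂/∂z = 10*y*z^2 + 10*y
(∇×A)₂ = ∂A₁/∂z − ∂A₃/∂x = 10*x*z + 2*x
(∇×A)₃ = ∂A₂/∂x − ∂A₁/∂y = -3*x
∇×A = (10*y*z^2 + 10*y, 10*x*z + 2*x, -3*x)
At (1, -1, -2): (-50, -18, -3).

(-50, -18, -3)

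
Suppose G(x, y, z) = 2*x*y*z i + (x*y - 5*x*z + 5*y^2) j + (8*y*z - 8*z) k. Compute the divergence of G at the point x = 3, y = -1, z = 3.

∂G₁/∂x = 2*y*z
∂G₂/∂y = x + 10*y
∂G₃/∂z = 8*y - 8
∇·G = x + 2*y*z + 18*y - 8
At (3, -1, 3): -29.

-29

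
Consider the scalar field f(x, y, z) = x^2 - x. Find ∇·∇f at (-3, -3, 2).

∂²f/∂x² = 2
∂²f/∂y² = 0
∂²f/∂z² = 0
∇²f = 2
At (-3, -3, 2): 2.

2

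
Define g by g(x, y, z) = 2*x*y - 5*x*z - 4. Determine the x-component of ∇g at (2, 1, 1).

-3

(∇g)_1 = ∂g/∂x = 2*y - 5*z
At (2, 1, 1): -3.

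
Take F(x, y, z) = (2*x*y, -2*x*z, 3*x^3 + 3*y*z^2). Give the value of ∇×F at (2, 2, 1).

(∇×F)₁ = ∂F₃/∂y − ∂F₂/∂z = 2*x + 3*z^2
(∇×F)₂ = ∂F₁/∂z − ∂F₃/∂x = -9*x^2
(∇×F)₃ = ∂F₂/∂x − ∂F₁/∂y = -2*x - 2*z
∇×F = (2*x + 3*z^2, -9*x^2, -2*x - 2*z)
At (2, 2, 1): (7, -36, -6).

(7, -36, -6)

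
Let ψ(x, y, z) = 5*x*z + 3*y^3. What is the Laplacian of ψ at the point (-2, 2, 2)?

36

∂²ψ/∂x² = 0
∂²ψ/∂y² = 18*y
∂²ψ/∂z² = 0
∇²ψ = 18*y
At (-2, 2, 2): 36.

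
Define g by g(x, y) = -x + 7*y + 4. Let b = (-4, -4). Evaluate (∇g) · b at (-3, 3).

∂g/∂x = -1
∂g/∂y = 7
∇g at (-3, 3) = (-1, 7)
∇g · b = (-1)(-4) + (7)(-4) = -24

-24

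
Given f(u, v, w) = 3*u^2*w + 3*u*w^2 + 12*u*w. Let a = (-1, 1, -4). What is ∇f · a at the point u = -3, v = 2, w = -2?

-132

∂f/∂u = 6*u*w + 3*w^2 + 12*w
∂f/∂v = 0
∂f/∂w = 3*u^2 + 6*u*w + 12*u
∇f at (-3, 2, -2) = (24, 0, 27)
∇f · a = (24)(-1) + (0)(1) + (27)(-4) = -132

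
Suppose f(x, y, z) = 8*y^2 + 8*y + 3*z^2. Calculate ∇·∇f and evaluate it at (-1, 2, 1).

22

∂²f/∂x² = 0
∂²f/∂y² = 16
∂²f/∂z² = 6
∇²f = 22
At (-1, 2, 1): 22.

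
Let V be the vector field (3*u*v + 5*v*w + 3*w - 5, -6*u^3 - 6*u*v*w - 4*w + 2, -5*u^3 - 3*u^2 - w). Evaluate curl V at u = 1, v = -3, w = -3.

(∇×V)₁ = ∂V₃/∂v − ∂V₂/∂w = 6*u*v + 4
(∇×V)₂ = ∂V₁/∂w − ∂V₃/∂u = 15*u^2 + 6*u + 5*v + 3
(∇×V)₃ = ∂V₂/∂u − ∂V₁/∂v = -18*u^2 - 3*u - 6*v*w - 5*w
∇×V = (6*u*v + 4, 15*u^2 + 6*u + 5*v + 3, -18*u^2 - 3*u - 6*v*w - 5*w)
At (1, -3, -3): (-14, 9, -60).

(-14, 9, -60)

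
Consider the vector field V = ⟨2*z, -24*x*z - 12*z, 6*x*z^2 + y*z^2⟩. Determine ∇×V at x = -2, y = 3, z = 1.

(-35, -4, -24)

(∇×V)₁ = ∂V₃/∂y − ∂V₂/∂z = 24*x + z^2 + 12
(∇×V)₂ = ∂V₁/∂z − ∂V₃/∂x = -6*z^2 + 2
(∇×V)₃ = ∂V₂/∂x − ∂V₁/∂y = -24*z
∇×V = (24*x + z^2 + 12, -6*z^2 + 2, -24*z)
At (-2, 3, 1): (-35, -4, -24).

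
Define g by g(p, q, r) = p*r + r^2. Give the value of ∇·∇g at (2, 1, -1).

∂²g/∂p² = 0
∂²g/∂q² = 0
∂²g/∂r² = 2
∇²g = 2
At (2, 1, -1): 2.

2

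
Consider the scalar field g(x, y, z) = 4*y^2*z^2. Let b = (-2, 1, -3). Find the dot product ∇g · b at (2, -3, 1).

∂g/∂x = 0
∂g/∂y = 8*y*z^2
∂g/∂z = 8*y^2*z
∇g at (2, -3, 1) = (0, -24, 72)
∇g · b = (0)(-2) + (-24)(1) + (72)(-3) = -240

-240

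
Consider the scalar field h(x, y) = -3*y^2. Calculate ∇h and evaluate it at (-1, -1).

∂h/∂x = 0
∂h/∂y = -6*y
∇h = (0, -6*y)
At (-1, -1): (0, 6).

(0, 6)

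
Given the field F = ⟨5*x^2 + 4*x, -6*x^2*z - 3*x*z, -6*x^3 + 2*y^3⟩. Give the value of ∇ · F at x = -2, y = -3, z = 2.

-16

∂F₁/∂x = 10*x + 4
∂F₂/∂y = 0
∂F₃/∂z = 0
∇·F = 10*x + 4
At (-2, -3, 2): -16.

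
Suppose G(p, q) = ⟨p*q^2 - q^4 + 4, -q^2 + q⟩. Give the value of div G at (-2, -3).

16

∂G₁/∂p = q^2
∂G₂/∂q = -2*q + 1
∇·G = q^2 - 2*q + 1
At (-2, -3): 16.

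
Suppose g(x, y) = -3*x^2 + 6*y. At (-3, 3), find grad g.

(18, 6)

∂g/∂x = -6*x
∂g/∂y = 6
∇g = (-6*x, 6)
At (-3, 3): (18, 6).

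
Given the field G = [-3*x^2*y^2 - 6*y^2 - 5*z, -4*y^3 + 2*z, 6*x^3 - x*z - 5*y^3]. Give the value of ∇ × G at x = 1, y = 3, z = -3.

(-137, -26, 54)

(∇×G)₁ = ∂G₃/∂y − ∂G₂/∂z = -15*y^2 - 2
(∇×G)₂ = ∂G₁/∂z − ∂G₃/∂x = -18*x^2 + z - 5
(∇×G)₃ = ∂G₂/∂x − ∂G₁/∂y = 6*x^2*y + 12*y
∇×G = (-15*y^2 - 2, -18*x^2 + z - 5, 6*x^2*y + 12*y)
At (1, 3, -3): (-137, -26, 54).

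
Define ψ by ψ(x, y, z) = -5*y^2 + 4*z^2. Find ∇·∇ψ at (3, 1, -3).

-2

∂²ψ/∂x² = 0
∂²ψ/∂y² = -10
∂²ψ/∂z² = 8
∇²ψ = -2
At (3, 1, -3): -2.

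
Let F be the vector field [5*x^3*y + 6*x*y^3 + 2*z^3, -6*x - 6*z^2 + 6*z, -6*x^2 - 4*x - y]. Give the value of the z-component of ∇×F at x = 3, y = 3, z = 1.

-627

(∇×F)_3 = ∂F₂/∂x − ∂F₁/∂y
= -6 − (5*x^3 + 18*x*y^2)
= -5*x^3 - 18*x*y^2 - 6
At (3, 3, 1): -627.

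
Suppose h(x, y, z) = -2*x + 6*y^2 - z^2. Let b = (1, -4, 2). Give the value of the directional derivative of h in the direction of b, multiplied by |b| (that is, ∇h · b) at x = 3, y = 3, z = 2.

∂h/∂x = -2
∂h/∂y = 12*y
∂h/∂z = -2*z
∇h at (3, 3, 2) = (-2, 36, -4)
∇h · b = (-2)(1) + (36)(-4) + (-4)(2) = -154

-154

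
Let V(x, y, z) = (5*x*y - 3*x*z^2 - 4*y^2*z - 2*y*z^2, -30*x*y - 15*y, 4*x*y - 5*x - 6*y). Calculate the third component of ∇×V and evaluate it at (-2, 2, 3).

(∇×V)_3 = ∂V₂/∂x − ∂V₁/∂y
= -30*y − (5*x - 8*y*z - 2*z^2)
= -5*x + 8*y*z - 30*y + 2*z^2
At (-2, 2, 3): 16.

16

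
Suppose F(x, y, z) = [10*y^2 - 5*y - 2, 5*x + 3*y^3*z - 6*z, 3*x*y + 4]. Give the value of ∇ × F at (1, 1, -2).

(∇×F)₁ = ∂F₃/∂y − ∂F₂/∂z = 3*x - 3*y^3 + 6
(∇×F)₂ = ∂F₁/∂z − ∂F₃/∂x = -3*y
(∇×F)₃ = ∂F₂/∂x − ∂F₁/∂y = -20*y + 10
∇×F = (3*x - 3*y^3 + 6, -3*y, -20*y + 10)
At (1, 1, -2): (6, -3, -10).

(6, -3, -10)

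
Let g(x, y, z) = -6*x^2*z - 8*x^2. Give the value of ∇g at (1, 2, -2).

∂g/∂x = -12*x*z - 16*x
∂g/∂y = 0
∂g/∂z = -6*x^2
∇g = (-12*x*z - 16*x, 0, -6*x^2)
At (1, 2, -2): (8, 0, -6).

(8, 0, -6)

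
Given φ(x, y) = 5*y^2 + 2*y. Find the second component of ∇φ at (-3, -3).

(∇φ)_2 = ∂φ/∂y = 10*y + 2
At (-3, -3): -28.

-28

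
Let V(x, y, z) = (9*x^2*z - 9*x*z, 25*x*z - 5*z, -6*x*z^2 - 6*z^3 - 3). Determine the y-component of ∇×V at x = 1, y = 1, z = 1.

(∇×V)_2 = ∂V₁/∂z − ∂V₃/∂x
= 9*x^2 - 9*x − (-6*z^2)
= 9*x^2 - 9*x + 6*z^2
At (1, 1, 1): 6.

6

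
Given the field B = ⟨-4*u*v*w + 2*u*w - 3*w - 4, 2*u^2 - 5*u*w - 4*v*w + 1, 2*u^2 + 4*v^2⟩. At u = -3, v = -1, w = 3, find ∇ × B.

(-27, -9, -63)

(∇×B)₁ = ∂B₃/∂v − ∂B₂/∂w = 5*u + 12*v
(∇×B)₂ = ∂B₁/∂w − ∂B₃/∂u = -4*u*v - 2*u - 3
(∇×B)₃ = ∂B₂/∂u − ∂B₁/∂v = 4*u*w + 4*u - 5*w
∇×B = (5*u + 12*v, -4*u*v - 2*u - 3, 4*u*w + 4*u - 5*w)
At (-3, -1, 3): (-27, -9, -63).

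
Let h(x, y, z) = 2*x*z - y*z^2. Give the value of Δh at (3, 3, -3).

∂²h/∂x² = 0
∂²h/∂y² = 0
∂²h/∂z² = -2*y
∇²h = -2*y
At (3, 3, -3): -6.

-6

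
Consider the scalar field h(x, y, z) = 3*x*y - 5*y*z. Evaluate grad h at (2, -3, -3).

(-9, 21, 15)

∂h/∂x = 3*y
∂h/∂y = 3*x - 5*z
∂h/∂z = -5*y
∇h = (3*y, 3*x - 5*z, -5*y)
At (2, -3, -3): (-9, 21, 15).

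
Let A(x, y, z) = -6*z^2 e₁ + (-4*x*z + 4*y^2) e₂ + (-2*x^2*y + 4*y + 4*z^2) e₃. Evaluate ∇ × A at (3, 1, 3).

(-2, -24, -12)

(∇×A)₁ = ∂A₃/∂y − ∂A₂/∂z = -2*x^2 + 4*x + 4
(∇×A)₂ = ∂A₁/∂z − ∂A₃/∂x = 4*x*y - 12*z
(∇×A)₃ = ∂A₂/∂x − ∂A₁/∂y = -4*z
∇×A = (-2*x^2 + 4*x + 4, 4*x*y - 12*z, -4*z)
At (3, 1, 3): (-2, -24, -12).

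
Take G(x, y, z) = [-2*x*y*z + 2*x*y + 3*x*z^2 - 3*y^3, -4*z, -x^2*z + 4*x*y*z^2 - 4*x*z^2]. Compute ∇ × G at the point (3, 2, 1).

(16, 8, 36)

(∇×G)₁ = ∂G₃/∂y − ∂G₂/∂z = 4*x*z^2 + 4
(∇×G)₂ = ∂G₁/∂z − ∂G₃/∂x = -2*x*y + 8*x*z - 4*y*z^2 + 4*z^2
(∇×G)₃ = ∂G₂/∂x − ∂G₁/∂y = 2*x*z - 2*x + 9*y^2
∇×G = (4*x*z^2 + 4, -2*x*y + 8*x*z - 4*y*z^2 + 4*z^2, 2*x*z - 2*x + 9*y^2)
At (3, 2, 1): (16, 8, 36).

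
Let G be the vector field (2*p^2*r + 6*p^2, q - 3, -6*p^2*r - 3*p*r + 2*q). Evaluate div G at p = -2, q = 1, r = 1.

-49

∂G₁/∂p = 4*p*r + 12*p
∂G₂/∂q = 1
∂G₃/∂r = -6*p^2 - 3*p
∇·G = -6*p^2 + 4*p*r + 9*p + 1
At (-2, 1, 1): -49.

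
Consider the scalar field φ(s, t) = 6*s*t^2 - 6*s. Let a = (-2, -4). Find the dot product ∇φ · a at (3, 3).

∂φ/∂s = 6*t^2 - 6
∂φ/∂t = 12*s*t
∇φ at (3, 3) = (48, 108)
∇φ · a = (48)(-2) + (108)(-4) = -528

-528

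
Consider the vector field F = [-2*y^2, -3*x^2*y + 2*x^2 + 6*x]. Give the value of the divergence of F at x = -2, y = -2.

-12

∂F₁/∂x = 0
∂F₂/∂y = -3*x^2
∇·F = -3*x^2
At (-2, -2): -12.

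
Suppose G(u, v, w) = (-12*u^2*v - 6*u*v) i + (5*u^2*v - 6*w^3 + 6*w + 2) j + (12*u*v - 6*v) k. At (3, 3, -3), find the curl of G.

(∇×G)₁ = ∂G₃/∂v − ∂G₂/∂w = 12*u + 18*w^2 - 12
(∇×G)₂ = ∂G₁/∂w − ∂G₃/∂u = -12*v
(∇×G)₃ = ∂G₂/∂u − ∂G₁/∂v = 12*u^2 + 10*u*v + 6*u
∇×G = (12*u + 18*w^2 - 12, -12*v, 12*u^2 + 10*u*v + 6*u)
At (3, 3, -3): (186, -36, 216).

(186, -36, 216)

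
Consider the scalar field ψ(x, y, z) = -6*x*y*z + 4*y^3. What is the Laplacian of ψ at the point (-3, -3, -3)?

∂²ψ/∂x² = 0
∂²ψ/∂y² = 24*y
∂²ψ/∂z² = 0
∇²ψ = 24*y
At (-3, -3, -3): -72.

-72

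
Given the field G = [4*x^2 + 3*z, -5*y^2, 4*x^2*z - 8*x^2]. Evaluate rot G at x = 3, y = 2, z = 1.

(0, 27, 0)

(∇×G)₁ = ∂G₃/∂y − ∂G₂/∂z = 0
(∇×G)₂ = ∂G₁/∂z − ∂G₃/∂x = -8*x*z + 16*x + 3
(∇×G)₃ = ∂G₂/∂x − ∂G₁/∂y = 0
∇×G = (0, -8*x*z + 16*x + 3, 0)
At (3, 2, 1): (0, 27, 0).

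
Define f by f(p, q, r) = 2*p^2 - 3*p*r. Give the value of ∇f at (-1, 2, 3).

(-13, 0, 3)

∂f/∂p = 4*p - 3*r
∂f/∂q = 0
∂f/∂r = -3*p
∇f = (4*p - 3*r, 0, -3*p)
At (-1, 2, 3): (-13, 0, 3).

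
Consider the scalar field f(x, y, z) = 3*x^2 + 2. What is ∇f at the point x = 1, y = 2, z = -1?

(6, 0, 0)

∂f/∂x = 6*x
∂f/∂y = 0
∂f/∂z = 0
∇f = (6*x, 0, 0)
At (1, 2, -1): (6, 0, 0).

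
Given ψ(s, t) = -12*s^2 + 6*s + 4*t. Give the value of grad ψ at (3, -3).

∂ψ/∂s = -24*s + 6
∂ψ/∂t = 4
∇ψ = (-24*s + 6, 4)
At (3, -3): (-66, 4).

(-66, 4)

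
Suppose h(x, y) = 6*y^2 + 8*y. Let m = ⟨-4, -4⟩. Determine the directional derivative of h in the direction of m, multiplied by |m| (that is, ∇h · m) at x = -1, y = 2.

-128

∂h/∂x = 0
∂h/∂y = 12*y + 8
∇h at (-1, 2) = (0, 32)
∇h · m = (0)(-4) + (32)(-4) = -128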